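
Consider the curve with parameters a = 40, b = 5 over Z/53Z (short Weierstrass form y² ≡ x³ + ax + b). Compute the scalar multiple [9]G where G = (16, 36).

Double-and-add on 9 = (1001)₂. Start with G = (16, 36) for the leading 1-bit.
double: tangent at (16, 36): λ = (3·16² + 40)/(2·36) ≡ 13/19. 19⁻¹ ≡ 14 (mod 53), so λ ≡ 13·14 ≡ 23.
  x = λ² - 16 - 16 = 529 - 32 ≡ 20; y = λ·(16 - 20) - 36 ≡ 31. → (20, 31)
double: tangent at (20, 31): λ = (3·20² + 40)/(2·31) ≡ 21/9. 9⁻¹ ≡ 6 (mod 53) since 9·6 = 54 ≡ 1, so λ ≡ 21·6 ≡ 20.
  x = λ² - 20 - 20 = 400 - 40 ≡ 42; y = λ·(20 - 42) - 31 ≡ 6. → (42, 6)
double: tangent at (42, 6): λ = (3·42² + 40)/(2·6) ≡ 32/12. 12⁻¹ ≡ 31 (mod 53), so λ ≡ 32·31 ≡ 38.
  x = λ² - 42 - 42 = 1444 - 84 ≡ 35; y = λ·(42 - 35) - 6 ≡ 48. → (35, 48)
add G: (35, 48) + (16, 36). λ = (36 - 48)/(16 - 35) ≡ 41/34 mod 53. 34⁻¹ ≡ 39 (mod 53), so λ ≡ 9.
  x = λ² - 35 - 16 = 81 - 51 ≡ 30; y = λ·(35 - 30) - 48 ≡ 50. → (30, 50)

(30, 50)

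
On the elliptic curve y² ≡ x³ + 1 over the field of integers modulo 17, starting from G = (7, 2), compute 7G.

(1, 11)

Double-and-add on 7 = (111)₂. Start with G = (7, 2) for the leading 1-bit.
double: tangent at (7, 2): λ = (3·7² + 0)/(2·2) ≡ 11/4. 4⁻¹ ≡ 13 (mod 17) since 4·13 = 52 ≡ 1, so λ ≡ 11·13 ≡ 7.
  x = λ² - 7 - 7 = 49 - 14 ≡ 1; y = λ·(7 - 1) - 2 ≡ 6. → (1, 6)
add G: (1, 6) + (7, 2). λ = (2 - 6)/(7 - 1) ≡ 13/6 mod 17. 6⁻¹ ≡ 3 (mod 17) since 6·3 = 18 ≡ 1, so λ ≡ 5.
  x = λ² - 1 - 7 = 25 - 8 ≡ 0; y = λ·(1 - 0) - 6 ≡ 16. → (0, 16)
double: tangent at (0, 16): λ = (3·0² + 0)/(2·16) ≡ 0/15. 15⁻¹ ≡ 8 (mod 17), so λ ≡ 0·8 ≡ 0.
  x = λ² - 0 - 0 = 0 - 0 ≡ 0; y = λ·(0 - 0) - 16 ≡ 1. → (0, 1)
add G: (0, 1) + (7, 2). λ = (2 - 1)/(7 - 0) ≡ 1/7 mod 17. 7⁻¹ ≡ 5 (mod 17), so λ ≡ 5.
  x = λ² - 0 - 7 = 25 - 7 ≡ 1; y = λ·(0 - 1) - 1 ≡ 11. → (1, 11)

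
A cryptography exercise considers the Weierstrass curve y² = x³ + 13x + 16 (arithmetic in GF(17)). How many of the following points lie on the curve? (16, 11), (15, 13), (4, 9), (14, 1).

(16, 11): 11² ≡ 2, rhs ≡ 2 → on.
(15, 13): 13² ≡ 16, rhs ≡ 16 → on.
(4, 9): 9² ≡ 13, rhs ≡ 13 → on.
(14, 1): 1² ≡ 1, rhs ≡ 1 → on.

4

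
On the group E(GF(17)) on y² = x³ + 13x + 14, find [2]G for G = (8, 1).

tangent at (8, 1): λ = (3·8² + 13)/(2·1) ≡ 1/2. 2⁻¹ ≡ 9 (mod 17) since 2·9 = 18 ≡ 1, so λ ≡ 1·9 ≡ 9.
  x = λ² - 8 - 8 = 81 - 16 ≡ 14; y = λ·(8 - 14) - 1 ≡ 13. → (14, 13)

(14, 13)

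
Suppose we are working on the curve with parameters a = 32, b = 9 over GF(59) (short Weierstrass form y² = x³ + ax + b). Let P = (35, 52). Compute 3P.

(33, 56)

Repeated addition: build up to 3P.
2P: tangent at (35, 52): λ = (3·35² + 32)/(2·52) ≡ 49/45. 45⁻¹ ≡ 21 (mod 59) since 45·21 = 945 ≡ 1, so λ ≡ 49·21 ≡ 26.
  x = λ² - 35 - 35 = 676 - 70 ≡ 16; y = λ·(35 - 16) - 52 ≡ 29. → (16, 29)
3P: (16, 29) + (35, 52). λ = (52 - 29)/(35 - 16) ≡ 23/19 mod 59. 19⁻¹ ≡ 28 (mod 59) since 19·28 = 532 ≡ 1, so λ ≡ 54.
  x = λ² - 16 - 35 = 2916 - 51 ≡ 33; y = λ·(16 - 33) - 29 ≡ 56. → (33, 56)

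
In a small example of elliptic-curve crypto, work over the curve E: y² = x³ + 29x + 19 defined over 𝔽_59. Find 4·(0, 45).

(15, 17)

Write Q = (0, 45).
Repeated addition: build up to 4Q.
2Q: tangent at (0, 45): λ = (3·0² + 29)/(2·45) ≡ 29/31. 31⁻¹ ≡ 40 (mod 59) since 31·40 = 1240 ≡ 1, so λ ≡ 29·40 ≡ 39.
  x = λ² - 0 - 0 = 1521 - 0 ≡ 46; y = λ·(0 - 46) - 45 ≡ 49. → (46, 49)
3Q: (46, 49) + (0, 45). λ = (45 - 49)/(0 - 46) ≡ 55/13 mod 59. 13⁻¹ ≡ 50 (mod 59), so λ ≡ 36.
  x = λ² - 46 - 0 = 1296 - 46 ≡ 11; y = λ·(46 - 11) - 49 ≡ 31. → (11, 31)
4Q: (11, 31) + (0, 45). λ = (45 - 31)/(0 - 11) ≡ 14/48 mod 59. 48⁻¹ ≡ 16 (mod 59) since 48·16 = 768 ≡ 1, so λ ≡ 47.
  x = λ² - 11 - 0 = 2209 - 11 ≡ 15; y = λ·(11 - 15) - 31 ≡ 17. → (15, 17)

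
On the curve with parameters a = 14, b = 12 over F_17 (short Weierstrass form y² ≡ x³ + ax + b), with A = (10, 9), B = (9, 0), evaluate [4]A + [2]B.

(10, 9)

First 4A:
Repeated addition: build up to 4A.
2A: tangent at (10, 9): λ = (3·10² + 14)/(2·9) ≡ 8/1. 1⁻¹ ≡ 1 (mod 17) since 1·1 = 1 ≡ 1, so λ ≡ 8·1 ≡ 8.
  x = λ² - 10 - 10 = 64 - 20 ≡ 10; y = λ·(10 - 10) - 9 ≡ 8. → (10, 8)
3A: (10, 8) + (10, 9): same x and y₁ ≡ -y₂, so the sum is O.
4A: O + (10, 9) = (10, 9) (identity).
4A = (10, 9).
Next 2B:
Repeated addition: build up to 2B.
2B: (9, 0) + (9, 0): same x and y₁ ≡ -y₂, so the sum is O.
2B = O.
Finally 4A + 2B:
(10, 9) + O = (10, 9) (identity).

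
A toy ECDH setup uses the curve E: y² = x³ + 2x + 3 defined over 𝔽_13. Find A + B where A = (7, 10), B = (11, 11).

(7, 10) + (11, 11). λ = (11 - 10)/(11 - 7) ≡ 1/4 mod 13. 4⁻¹ ≡ 10 (mod 13) since 4·10 = 40 ≡ 1, so λ ≡ 10.
  x = λ² - 7 - 11 = 100 - 18 ≡ 4; y = λ·(7 - 4) - 10 ≡ 7. → (4, 7)

(4, 7)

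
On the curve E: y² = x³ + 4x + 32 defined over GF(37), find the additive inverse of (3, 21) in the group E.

-(3, 21) = (3, -21 mod 37) = (3, 16).

(3, 16)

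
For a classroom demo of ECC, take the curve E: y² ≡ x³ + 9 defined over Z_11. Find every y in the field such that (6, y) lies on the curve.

4, 7

x³ + 0x + 9 = 225 ≡ 5 (mod 11).
Square roots of 5 mod 11: 4 and 7 (since 4² = 16 ≡ 5).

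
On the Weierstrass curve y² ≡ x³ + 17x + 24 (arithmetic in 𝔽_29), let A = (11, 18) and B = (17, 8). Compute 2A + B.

(12, 10)

First 2A:
Repeated addition: build up to 2A.
2A: tangent at (11, 18): λ = (3·11² + 17)/(2·18) ≡ 3/7. 7⁻¹ ≡ 25 (mod 29), so λ ≡ 3·25 ≡ 17.
  x = λ² - 11 - 11 = 289 - 22 ≡ 6; y = λ·(11 - 6) - 18 ≡ 9. → (6, 9)
2A = (6, 9).
Finally 2A + B:
(6, 9) + (17, 8). λ = (8 - 9)/(17 - 6) ≡ 28/11 mod 29. 11⁻¹ ≡ 8 (mod 29), so λ ≡ 21.
  x = λ² - 6 - 17 = 441 - 23 ≡ 12; y = λ·(6 - 12) - 9 ≡ 10. → (12, 10)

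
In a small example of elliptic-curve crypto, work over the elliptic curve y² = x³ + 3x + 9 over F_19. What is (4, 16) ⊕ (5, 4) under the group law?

(2, 17)

(4, 16) + (5, 4). λ = (4 - 16)/(5 - 4) ≡ 7/1 mod 19. 1⁻¹ ≡ 1 (mod 19), so λ ≡ 7.
  x = λ² - 4 - 5 = 49 - 9 ≡ 2; y = λ·(4 - 2) - 16 ≡ 17. → (2, 17)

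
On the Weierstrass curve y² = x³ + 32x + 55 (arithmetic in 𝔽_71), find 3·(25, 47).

Write G = (25, 47).
Repeated addition: build up to 3G.
2G: tangent at (25, 47): λ = (3·25² + 32)/(2·47) ≡ 61/23. 23⁻¹ ≡ 34 (mod 71), so λ ≡ 61·34 ≡ 15.
  x = λ² - 25 - 25 = 225 - 50 ≡ 33; y = λ·(25 - 33) - 47 ≡ 46. → (33, 46)
3G: (33, 46) + (25, 47). λ = (47 - 46)/(25 - 33) ≡ 1/63 mod 71. 63⁻¹ ≡ 62 (mod 71) since 63·62 = 3906 ≡ 1, so λ ≡ 62.
  x = λ² - 33 - 25 = 3844 - 58 ≡ 23; y = λ·(33 - 23) - 46 ≡ 6. → (23, 6)

(23, 6)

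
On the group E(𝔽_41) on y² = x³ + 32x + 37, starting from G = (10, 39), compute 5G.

(23, 5)

Double-and-add on 5 = (101)₂. Start with G = (10, 39) for the leading 1-bit.
double: tangent at (10, 39): λ = (3·10² + 32)/(2·39) ≡ 4/37. 37⁻¹ ≡ 10 (mod 41) since 37·10 = 370 ≡ 1, so λ ≡ 4·10 ≡ 40.
  x = λ² - 10 - 10 = 1600 - 20 ≡ 22; y = λ·(10 - 22) - 39 ≡ 14. → (22, 14)
double: tangent at (22, 14): λ = (3·22² + 32)/(2·14) ≡ 8/28. 28⁻¹ ≡ 22 (mod 41), so λ ≡ 8·22 ≡ 12.
  x = λ² - 22 - 22 = 144 - 44 ≡ 18; y = λ·(22 - 18) - 14 ≡ 34. → (18, 34)
add G: (18, 34) + (10, 39). λ = (39 - 34)/(10 - 18) ≡ 5/33 mod 41. 33⁻¹ ≡ 5 (mod 41), so λ ≡ 25.
  x = λ² - 18 - 10 = 625 - 28 ≡ 23; y = λ·(18 - 23) - 34 ≡ 5. → (23, 5)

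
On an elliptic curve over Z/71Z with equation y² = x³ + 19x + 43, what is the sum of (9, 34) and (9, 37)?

O

The two points share x = 9 and their y-coordinates satisfy 34 + 37 ≡ 0 (mod 71), so they are inverses. Their sum is ∞.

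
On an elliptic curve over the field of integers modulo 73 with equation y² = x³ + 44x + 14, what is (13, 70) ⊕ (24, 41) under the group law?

(13, 70) + (24, 41). λ = (41 - 70)/(24 - 13) ≡ 44/11 mod 73. 11⁻¹ ≡ 20 (mod 73), so λ ≡ 4.
  x = λ² - 13 - 24 = 16 - 37 ≡ 52; y = λ·(13 - 52) - 70 ≡ 66. → (52, 66)

(52, 66)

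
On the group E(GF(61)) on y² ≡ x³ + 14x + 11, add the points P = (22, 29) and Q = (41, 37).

(22, 29) + (41, 37). λ = (37 - 29)/(41 - 22) ≡ 8/19 mod 61. 19⁻¹ ≡ 45 (mod 61), so λ ≡ 55.
  x = λ² - 22 - 41 = 3025 - 63 ≡ 34; y = λ·(22 - 34) - 29 ≡ 43. → (34, 43)

(34, 43)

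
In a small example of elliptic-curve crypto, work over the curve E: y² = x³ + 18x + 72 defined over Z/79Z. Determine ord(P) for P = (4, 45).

2P: tangent at (4, 45): λ = (3·4² + 18)/(2·45) ≡ 66/11. 11⁻¹ ≡ 36 (mod 79) since 11·36 = 396 ≡ 1, so λ ≡ 66·36 ≡ 6.
  x = λ² - 4 - 4 = 36 - 8 ≡ 28; y = λ·(4 - 28) - 45 ≡ 48. → (28, 48)
3P: (28, 48) + (4, 45). λ = (45 - 48)/(4 - 28) ≡ 76/55 mod 79. 55⁻¹ ≡ 23 (mod 79), so λ ≡ 10.
  x = λ² - 28 - 4 = 100 - 32 ≡ 68; y = λ·(28 - 68) - 48 ≡ 26. → (68, 26)
4P: (68, 26) + (4, 45). λ = (45 - 26)/(4 - 68) ≡ 19/15 mod 79. 15⁻¹ ≡ 58 (mod 79) since 15·58 = 870 ≡ 1, so λ ≡ 75.
  x = λ² - 68 - 4 = 5625 - 72 ≡ 23; y = λ·(68 - 23) - 26 ≡ 31. → (23, 31)
5P: (23, 31) + (4, 45). λ = (45 - 31)/(4 - 23) ≡ 14/60 mod 79. 60⁻¹ ≡ 54 (mod 79), so λ ≡ 45.
  x = λ² - 23 - 4 = 2025 - 27 ≡ 23; y = λ·(23 - 23) - 31 ≡ 48. → (23, 48)
6P: (23, 48) + (4, 45). λ = (45 - 48)/(4 - 23) ≡ 76/60 mod 79. 60⁻¹ ≡ 54 (mod 79) since 60·54 = 3240 ≡ 1, so λ ≡ 75.
  x = λ² - 23 - 4 = 5625 - 27 ≡ 68; y = λ·(23 - 68) - 48 ≡ 53. → (68, 53)
7P: (68, 53) + (4, 45). λ = (45 - 53)/(4 - 68) ≡ 71/15 mod 79. 15⁻¹ ≡ 58 (mod 79), so λ ≡ 10.
  x = λ² - 68 - 4 = 100 - 72 ≡ 28; y = λ·(68 - 28) - 53 ≡ 31. → (28, 31)
8P: (28, 31) + (4, 45). λ = (45 - 31)/(4 - 28) ≡ 14/55 mod 79. 55⁻¹ ≡ 23 (mod 79) since 55·23 = 1265 ≡ 1, so λ ≡ 6.
  x = λ² - 28 - 4 = 36 - 32 ≡ 4; y = λ·(28 - 4) - 31 ≡ 34. → (4, 34)
9P: (4, 34) + (4, 45): same x and y₁ ≡ -y₂, so the sum is ∞.
9P = ∞, so the order is 9.

9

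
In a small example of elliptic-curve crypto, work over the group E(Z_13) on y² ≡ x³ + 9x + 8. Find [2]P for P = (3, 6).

tangent at (3, 6): λ = (3·3² + 9)/(2·6) ≡ 10/12. 12⁻¹ ≡ 12 (mod 13), so λ ≡ 10·12 ≡ 3.
  x = λ² - 3 - 3 = 9 - 6 ≡ 3; y = λ·(3 - 3) - 6 ≡ 7. → (3, 7)

(3, 7)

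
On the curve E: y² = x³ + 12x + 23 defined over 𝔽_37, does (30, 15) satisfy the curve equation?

y² = 15² ≡ 3; x³ + 12x + 23 = 27383 ≡ 3 (mod 37). 3 = 3.

yes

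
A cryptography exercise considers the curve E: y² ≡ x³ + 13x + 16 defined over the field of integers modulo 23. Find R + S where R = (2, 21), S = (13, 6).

(11, 8)

(2, 21) + (13, 6). λ = (6 - 21)/(13 - 2) ≡ 8/11 mod 23. 11⁻¹ ≡ 21 (mod 23) since 11·21 = 231 ≡ 1, so λ ≡ 7.
  x = λ² - 2 - 13 = 49 - 15 ≡ 11; y = λ·(2 - 11) - 21 ≡ 8. → (11, 8)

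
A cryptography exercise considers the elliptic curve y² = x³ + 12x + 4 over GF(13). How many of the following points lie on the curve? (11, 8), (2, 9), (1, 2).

1

(11, 8): 8² ≡ 12, rhs ≡ 11 → off.
(2, 9): 9² ≡ 3, rhs ≡ 10 → off.
(1, 2): 2² ≡ 4, rhs ≡ 4 → on.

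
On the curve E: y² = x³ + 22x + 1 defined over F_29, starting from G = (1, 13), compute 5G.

(27, 23)

Repeated addition: build up to 5G.
2G: tangent at (1, 13): λ = (3·1² + 22)/(2·13) ≡ 25/26. 26⁻¹ ≡ 19 (mod 29), so λ ≡ 25·19 ≡ 11.
  x = λ² - 1 - 1 = 121 - 2 ≡ 3; y = λ·(1 - 3) - 13 ≡ 23. → (3, 23)
3G: (3, 23) + (1, 13). λ = (13 - 23)/(1 - 3) ≡ 19/27 mod 29. 27⁻¹ ≡ 14 (mod 29) since 27·14 = 378 ≡ 1, so λ ≡ 5.
  x = λ² - 3 - 1 = 25 - 4 ≡ 21; y = λ·(3 - 21) - 23 ≡ 3. → (21, 3)
4G: (21, 3) + (1, 13). λ = (13 - 3)/(1 - 21) ≡ 10/9 mod 29. 9⁻¹ ≡ 13 (mod 29) since 9·13 = 117 ≡ 1, so λ ≡ 14.
  x = λ² - 21 - 1 = 196 - 22 ≡ 0; y = λ·(21 - 0) - 3 ≡ 1. → (0, 1)
5G: (0, 1) + (1, 13). λ = (13 - 1)/(1 - 0) ≡ 12/1 mod 29. 1⁻¹ ≡ 1 (mod 29), so λ ≡ 12.
  x = λ² - 0 - 1 = 144 - 1 ≡ 27; y = λ·(0 - 27) - 1 ≡ 23. → (27, 23)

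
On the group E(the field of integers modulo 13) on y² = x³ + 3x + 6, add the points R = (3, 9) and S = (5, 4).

(3, 9) + (5, 4). λ = (4 - 9)/(5 - 3) ≡ 8/2 mod 13. 2⁻¹ ≡ 7 (mod 13), so λ ≡ 4.
  x = λ² - 3 - 5 = 16 - 8 ≡ 8; y = λ·(3 - 8) - 9 ≡ 10. → (8, 10)

(8, 10)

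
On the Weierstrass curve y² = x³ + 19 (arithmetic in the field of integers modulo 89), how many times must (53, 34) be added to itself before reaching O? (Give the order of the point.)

9

2P: tangent at (53, 34): λ = (3·53² + 0)/(2·34) ≡ 61/68. 68⁻¹ ≡ 72 (mod 89), so λ ≡ 61·72 ≡ 31.
  x = λ² - 53 - 53 = 961 - 106 ≡ 54; y = λ·(53 - 54) - 34 ≡ 24. → (54, 24)
3P: (54, 24) + (53, 34). λ = (34 - 24)/(53 - 54) ≡ 10/88 mod 89. 88⁻¹ ≡ 88 (mod 89) since 88·88 = 7744 ≡ 1, so λ ≡ 79.
  x = λ² - 54 - 53 = 6241 - 107 ≡ 82; y = λ·(54 - 82) - 24 ≡ 78. → (82, 78)
4P: (82, 78) + (53, 34). λ = (34 - 78)/(53 - 82) ≡ 45/60 mod 89. 60⁻¹ ≡ 46 (mod 89), so λ ≡ 23.
  x = λ² - 82 - 53 = 529 - 135 ≡ 38; y = λ·(82 - 38) - 78 ≡ 44. → (38, 44)
5P: (38, 44) + (53, 34). λ = (34 - 44)/(53 - 38) ≡ 79/15 mod 89. 15⁻¹ ≡ 6 (mod 89) since 15·6 = 90 ≡ 1, so λ ≡ 29.
  x = λ² - 38 - 53 = 841 - 91 ≡ 38; y = λ·(38 - 38) - 44 ≡ 45. → (38, 45)
6P: (38, 45) + (53, 34). λ = (34 - 45)/(53 - 38) ≡ 78/15 mod 89. 15⁻¹ ≡ 6 (mod 89) since 15·6 = 90 ≡ 1, so λ ≡ 23.
  x = λ² - 38 - 53 = 529 - 91 ≡ 82; y = λ·(38 - 82) - 45 ≡ 11. → (82, 11)
7P: (82, 11) + (53, 34). λ = (34 - 11)/(53 - 82) ≡ 23/60 mod 89. 60⁻¹ ≡ 46 (mod 89), so λ ≡ 79.
  x = λ² - 82 - 53 = 6241 - 135 ≡ 54; y = λ·(82 - 54) - 11 ≡ 65. → (54, 65)
8P: (54, 65) + (53, 34). λ = (34 - 65)/(53 - 54) ≡ 58/88 mod 89. 88⁻¹ ≡ 88 (mod 89), so λ ≡ 31.
  x = λ² - 54 - 53 = 961 - 107 ≡ 53; y = λ·(54 - 53) - 65 ≡ 55. → (53, 55)
9P: (53, 55) + (53, 34): same x and y₁ ≡ -y₂, so the sum is O.
9P = O, so the order is 9.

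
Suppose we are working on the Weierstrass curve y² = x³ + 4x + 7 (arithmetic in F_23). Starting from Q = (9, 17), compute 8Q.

Repeated addition: build up to 8Q.
2Q: tangent at (9, 17): λ = (3·9² + 4)/(2·17) ≡ 17/11. 11⁻¹ ≡ 21 (mod 23), so λ ≡ 17·21 ≡ 12.
  x = λ² - 9 - 9 = 144 - 18 ≡ 11; y = λ·(9 - 11) - 17 ≡ 5. → (11, 5)
3Q: (11, 5) + (9, 17). λ = (17 - 5)/(9 - 11) ≡ 12/21 mod 23. 21⁻¹ ≡ 11 (mod 23), so λ ≡ 17.
  x = λ² - 11 - 9 = 289 - 20 ≡ 16; y = λ·(11 - 16) - 5 ≡ 2. → (16, 2)
4Q: (16, 2) + (9, 17). λ = (17 - 2)/(9 - 16) ≡ 15/16 mod 23. 16⁻¹ ≡ 13 (mod 23), so λ ≡ 11.
  x = λ² - 16 - 9 = 121 - 25 ≡ 4; y = λ·(16 - 4) - 2 ≡ 15. → (4, 15)
5Q: (4, 15) + (9, 17). λ = (17 - 15)/(9 - 4) ≡ 2/5 mod 23. 5⁻¹ ≡ 14 (mod 23), so λ ≡ 5.
  x = λ² - 4 - 9 = 25 - 13 ≡ 12; y = λ·(4 - 12) - 15 ≡ 14. → (12, 14)
6Q: (12, 14) + (9, 17). λ = (17 - 14)/(9 - 12) ≡ 3/20 mod 23. 20⁻¹ ≡ 15 (mod 23), so λ ≡ 22.
  x = λ² - 12 - 9 = 484 - 21 ≡ 3; y = λ·(12 - 3) - 14 ≡ 0. → (3, 0)
7Q: (3, 0) + (9, 17). λ = (17 - 0)/(9 - 3) ≡ 17/6 mod 23. 6⁻¹ ≡ 4 (mod 23), so λ ≡ 22.
  x = λ² - 3 - 9 = 484 - 12 ≡ 12; y = λ·(3 - 12) - 0 ≡ 9. → (12, 9)
8Q: (12, 9) + (9, 17). λ = (17 - 9)/(9 - 12) ≡ 8/20 mod 23. 20⁻¹ ≡ 15 (mod 23) since 20·15 = 300 ≡ 1, so λ ≡ 5.
  x = λ² - 12 - 9 = 25 - 21 ≡ 4; y = λ·(12 - 4) - 9 ≡ 8. → (4, 8)

(4, 8)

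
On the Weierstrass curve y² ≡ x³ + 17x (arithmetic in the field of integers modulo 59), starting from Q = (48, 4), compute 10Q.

Double-and-add on 10 = (1010)₂. Start with Q = (48, 4) for the leading 1-bit.
double: tangent at (48, 4): λ = (3·48² + 17)/(2·4) ≡ 26/8. 8⁻¹ ≡ 37 (mod 59), so λ ≡ 26·37 ≡ 18.
  x = λ² - 48 - 48 = 324 - 96 ≡ 51; y = λ·(48 - 51) - 4 ≡ 1. → (51, 1)
double: tangent at (51, 1): λ = (3·51² + 17)/(2·1) ≡ 32/2. 2⁻¹ ≡ 30 (mod 59), so λ ≡ 32·30 ≡ 16.
  x = λ² - 51 - 51 = 256 - 102 ≡ 36; y = λ·(51 - 36) - 1 ≡ 3. → (36, 3)
add Q: (36, 3) + (48, 4). λ = (4 - 3)/(48 - 36) ≡ 1/12 mod 59. 12⁻¹ ≡ 5 (mod 59) since 12·5 = 60 ≡ 1, so λ ≡ 5.
  x = λ² - 36 - 48 = 25 - 84 ≡ 0; y = λ·(36 - 0) - 3 ≡ 0. → (0, 0)
double: (0, 0) + (0, 0): same x and y₁ ≡ -y₂, so the sum is O.

O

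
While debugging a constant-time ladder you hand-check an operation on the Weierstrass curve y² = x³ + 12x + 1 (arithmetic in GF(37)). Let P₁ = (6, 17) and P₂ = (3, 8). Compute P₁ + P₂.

(0, 1)

(6, 17) + (3, 8). λ = (8 - 17)/(3 - 6) ≡ 28/34 mod 37. 34⁻¹ ≡ 12 (mod 37), so λ ≡ 3.
  x = λ² - 6 - 3 = 9 - 9 ≡ 0; y = λ·(6 - 0) - 17 ≡ 1. → (0, 1)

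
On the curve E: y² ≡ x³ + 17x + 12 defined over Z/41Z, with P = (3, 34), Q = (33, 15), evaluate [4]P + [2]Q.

First 4P:
Double-and-add on 4 = (100)₂. Start with P = (3, 34) for the leading 1-bit.
double: tangent at (3, 34): λ = (3·3² + 17)/(2·34) ≡ 3/27. 27⁻¹ ≡ 38 (mod 41), so λ ≡ 3·38 ≡ 32.
  x = λ² - 3 - 3 = 1024 - 6 ≡ 34; y = λ·(3 - 34) - 34 ≡ 40. → (34, 40)
double: tangent at (34, 40): λ = (3·34² + 17)/(2·40) ≡ 0/39. 39⁻¹ ≡ 20 (mod 41), so λ ≡ 0·20 ≡ 0.
  x = λ² - 34 - 34 = 0 - 68 ≡ 14; y = λ·(34 - 14) - 40 ≡ 1. → (14, 1)
4P = (14, 1).
Next 2Q:
Repeated addition: build up to 2Q.
2Q: tangent at (33, 15): λ = (3·33² + 17)/(2·15) ≡ 4/30. 30⁻¹ ≡ 26 (mod 41) since 30·26 = 780 ≡ 1, so λ ≡ 4·26 ≡ 22.
  x = λ² - 33 - 33 = 484 - 66 ≡ 8; y = λ·(33 - 8) - 15 ≡ 2. → (8, 2)
2Q = (8, 2).
Finally 4P + 2Q:
(14, 1) + (8, 2). λ = (2 - 1)/(8 - 14) ≡ 1/35 mod 41. 35⁻¹ ≡ 34 (mod 41), so λ ≡ 34.
  x = λ² - 14 - 8 = 1156 - 22 ≡ 27; y = λ·(14 - 27) - 1 ≡ 8. → (27, 8)

(27, 8)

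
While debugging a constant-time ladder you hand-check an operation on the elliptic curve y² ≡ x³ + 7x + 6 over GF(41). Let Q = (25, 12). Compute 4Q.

(10, 25)

Repeated addition: build up to 4Q.
2Q: tangent at (25, 12): λ = (3·25² + 7)/(2·12) ≡ 37/24. 24⁻¹ ≡ 12 (mod 41), so λ ≡ 37·12 ≡ 34.
  x = λ² - 25 - 25 = 1156 - 50 ≡ 40; y = λ·(25 - 40) - 12 ≡ 11. → (40, 11)
3Q: (40, 11) + (25, 12). λ = (12 - 11)/(25 - 40) ≡ 1/26 mod 41. 26⁻¹ ≡ 30 (mod 41), so λ ≡ 30.
  x = λ² - 40 - 25 = 900 - 65 ≡ 15; y = λ·(40 - 15) - 11 ≡ 1. → (15, 1)
4Q: (15, 1) + (25, 12). λ = (12 - 1)/(25 - 15) ≡ 11/10 mod 41. 10⁻¹ ≡ 37 (mod 41) since 10·37 = 370 ≡ 1, so λ ≡ 38.
  x = λ² - 15 - 25 = 1444 - 40 ≡ 10; y = λ·(15 - 10) - 1 ≡ 25. → (10, 25)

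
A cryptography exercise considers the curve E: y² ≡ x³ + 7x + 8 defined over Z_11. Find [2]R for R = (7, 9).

tangent at (7, 9): λ = (3·7² + 7)/(2·9) ≡ 0/7. 7⁻¹ ≡ 8 (mod 11), so λ ≡ 0·8 ≡ 0.
  x = λ² - 7 - 7 = 0 - 14 ≡ 8; y = λ·(7 - 8) - 9 ≡ 2. → (8, 2)

(8, 2)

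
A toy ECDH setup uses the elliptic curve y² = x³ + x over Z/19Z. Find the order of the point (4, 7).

2P: tangent at (4, 7): λ = (3·4² + 1)/(2·7) ≡ 11/14. 14⁻¹ ≡ 15 (mod 19), so λ ≡ 11·15 ≡ 13.
  x = λ² - 4 - 4 = 169 - 8 ≡ 9; y = λ·(4 - 9) - 7 ≡ 4. → (9, 4)
3P: (9, 4) + (4, 7). λ = (7 - 4)/(4 - 9) ≡ 3/14 mod 19. 14⁻¹ ≡ 15 (mod 19) since 14·15 = 210 ≡ 1, so λ ≡ 7.
  x = λ² - 9 - 4 = 49 - 13 ≡ 17; y = λ·(9 - 17) - 4 ≡ 16. → (17, 16)
4P: (17, 16) + (4, 7). λ = (7 - 16)/(4 - 17) ≡ 10/6 mod 19. 6⁻¹ ≡ 16 (mod 19), so λ ≡ 8.
  x = λ² - 17 - 4 = 64 - 21 ≡ 5; y = λ·(17 - 5) - 16 ≡ 4. → (5, 4)
5P: (5, 4) + (4, 7). λ = (7 - 4)/(4 - 5) ≡ 3/18 mod 19. 18⁻¹ ≡ 18 (mod 19) since 18·18 = 324 ≡ 1, so λ ≡ 16.
  x = λ² - 5 - 4 = 256 - 9 ≡ 0; y = λ·(5 - 0) - 4 ≡ 0. → (0, 0)
6P: (0, 0) + (4, 7). λ = (7 - 0)/(4 - 0) ≡ 7/4 mod 19. 4⁻¹ ≡ 5 (mod 19), so λ ≡ 16.
  x = λ² - 0 - 4 = 256 - 4 ≡ 5; y = λ·(0 - 5) - 0 ≡ 15. → (5, 15)
7P: (5, 15) + (4, 7). λ = (7 - 15)/(4 - 5) ≡ 11/18 mod 19. 18⁻¹ ≡ 18 (mod 19), so λ ≡ 8.
  x = λ² - 5 - 4 = 64 - 9 ≡ 17; y = λ·(5 - 17) - 15 ≡ 3. → (17, 3)
8P: (17, 3) + (4, 7). λ = (7 - 3)/(4 - 17) ≡ 4/6 mod 19. 6⁻¹ ≡ 16 (mod 19), so λ ≡ 7.
  x = λ² - 17 - 4 = 49 - 21 ≡ 9; y = λ·(17 - 9) - 3 ≡ 15. → (9, 15)
9P: (9, 15) + (4, 7). λ = (7 - 15)/(4 - 9) ≡ 11/14 mod 19. 14⁻¹ ≡ 15 (mod 19), so λ ≡ 13.
  x = λ² - 9 - 4 = 169 - 13 ≡ 4; y = λ·(9 - 4) - 15 ≡ 12. → (4, 12)
10P: (4, 12) + (4, 7): same x and y₁ ≡ -y₂, so the sum is the point at infinity.
10P = the point at infinity, so the order is 10.

10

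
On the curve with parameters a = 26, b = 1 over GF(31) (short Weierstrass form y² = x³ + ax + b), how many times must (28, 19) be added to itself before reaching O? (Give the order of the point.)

5

2P: tangent at (28, 19): λ = (3·28² + 26)/(2·19) ≡ 22/7. 7⁻¹ ≡ 9 (mod 31) since 7·9 = 63 ≡ 1, so λ ≡ 22·9 ≡ 12.
  x = λ² - 28 - 28 = 144 - 56 ≡ 26; y = λ·(28 - 26) - 19 ≡ 5. → (26, 5)
3P: (26, 5) + (28, 19). λ = (19 - 5)/(28 - 26) ≡ 14/2 mod 31. 2⁻¹ ≡ 16 (mod 31), so λ ≡ 7.
  x = λ² - 26 - 28 = 49 - 54 ≡ 26; y = λ·(26 - 26) - 5 ≡ 26. → (26, 26)
4P: (26, 26) + (28, 19). λ = (19 - 26)/(28 - 26) ≡ 24/2 mod 31. 2⁻¹ ≡ 16 (mod 31) since 2·16 = 32 ≡ 1, so λ ≡ 12.
  x = λ² - 26 - 28 = 144 - 54 ≡ 28; y = λ·(26 - 28) - 26 ≡ 12. → (28, 12)
5P: (28, 12) + (28, 19): same x and y₁ ≡ -y₂, so the sum is O.
5P = O, so the order is 5.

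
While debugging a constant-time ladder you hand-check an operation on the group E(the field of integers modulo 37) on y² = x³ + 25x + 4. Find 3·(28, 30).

Write P = (28, 30).
Repeated addition: build up to 3P.
2P: tangent at (28, 30): λ = (3·28² + 25)/(2·30) ≡ 9/23. 23⁻¹ ≡ 29 (mod 37) since 23·29 = 667 ≡ 1, so λ ≡ 9·29 ≡ 2.
  x = λ² - 28 - 28 = 4 - 56 ≡ 22; y = λ·(28 - 22) - 30 ≡ 19. → (22, 19)
3P: (22, 19) + (28, 30). λ = (30 - 19)/(28 - 22) ≡ 11/6 mod 37. 6⁻¹ ≡ 31 (mod 37), so λ ≡ 8.
  x = λ² - 22 - 28 = 64 - 50 ≡ 14; y = λ·(22 - 14) - 19 ≡ 8. → (14, 8)

(14, 8)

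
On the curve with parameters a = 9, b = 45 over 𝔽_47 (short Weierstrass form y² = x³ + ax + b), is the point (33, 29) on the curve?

y² = 29² ≡ 42; x³ + 9x + 45 = 36279 ≡ 42 (mod 47). 42 = 42.

yes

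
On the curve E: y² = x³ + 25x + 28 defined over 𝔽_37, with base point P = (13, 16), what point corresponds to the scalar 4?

(7, 18)

Double-and-add on 4 = (100)₂. Start with P = (13, 16) for the leading 1-bit.
double: tangent at (13, 16): λ = (3·13² + 25)/(2·16) ≡ 14/32. 32⁻¹ ≡ 22 (mod 37) since 32·22 = 704 ≡ 1, so λ ≡ 14·22 ≡ 12.
  x = λ² - 13 - 13 = 144 - 26 ≡ 7; y = λ·(13 - 7) - 16 ≡ 19. → (7, 19)
double: tangent at (7, 19): λ = (3·7² + 25)/(2·19) ≡ 24/1. 1⁻¹ ≡ 1 (mod 37), so λ ≡ 24·1 ≡ 24.
  x = λ² - 7 - 7 = 576 - 14 ≡ 7; y = λ·(7 - 7) - 19 ≡ 18. → (7, 18)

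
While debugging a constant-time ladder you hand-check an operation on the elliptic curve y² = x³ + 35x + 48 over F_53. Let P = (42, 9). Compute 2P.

(11, 11)

tangent at (42, 9): λ = (3·42² + 35)/(2·9) ≡ 27/18. 18⁻¹ ≡ 3 (mod 53) since 18·3 = 54 ≡ 1, so λ ≡ 27·3 ≡ 28.
  x = λ² - 42 - 42 = 784 - 84 ≡ 11; y = λ·(42 - 11) - 9 ≡ 11. → (11, 11)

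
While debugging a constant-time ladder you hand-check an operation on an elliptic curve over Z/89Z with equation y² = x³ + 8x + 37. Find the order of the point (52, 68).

3

2P: tangent at (52, 68): λ = (3·52² + 8)/(2·68) ≡ 21/47. 47⁻¹ ≡ 36 (mod 89) since 47·36 = 1692 ≡ 1, so λ ≡ 21·36 ≡ 44.
  x = λ² - 52 - 52 = 1936 - 104 ≡ 52; y = λ·(52 - 52) - 68 ≡ 21. → (52, 21)
3P: (52, 21) + (52, 68): same x and y₁ ≡ -y₂, so the sum is O.
3P = O, so the order is 3.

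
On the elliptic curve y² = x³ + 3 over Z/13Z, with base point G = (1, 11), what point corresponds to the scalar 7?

Double-and-add on 7 = (111)₂. Start with G = (1, 11) for the leading 1-bit.
double: tangent at (1, 11): λ = (3·1² + 0)/(2·11) ≡ 3/9. 9⁻¹ ≡ 3 (mod 13) since 9·3 = 27 ≡ 1, so λ ≡ 3·3 ≡ 9.
  x = λ² - 1 - 1 = 81 - 2 ≡ 1; y = λ·(1 - 1) - 11 ≡ 2. → (1, 2)
add G: (1, 2) + (1, 11): same x and y₁ ≡ -y₂, so the sum is the point at infinity.
double: the point at infinity + the point at infinity = the point at infinity (identity).
add G: the point at infinity + (1, 11) = (1, 11) (identity).

(1, 11)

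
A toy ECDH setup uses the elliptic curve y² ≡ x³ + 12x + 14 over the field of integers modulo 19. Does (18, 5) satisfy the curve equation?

y² = 5² ≡ 6; x³ + 12x + 14 = 6062 ≡ 1 (mod 19). 6 ≠ 1.

no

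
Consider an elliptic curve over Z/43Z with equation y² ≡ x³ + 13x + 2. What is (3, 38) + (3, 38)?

(10, 33)

tangent at (3, 38): λ = (3·3² + 13)/(2·38) ≡ 40/33. 33⁻¹ ≡ 30 (mod 43), so λ ≡ 40·30 ≡ 39.
  x = λ² - 3 - 3 = 1521 - 6 ≡ 10; y = λ·(3 - 10) - 38 ≡ 33. → (10, 33)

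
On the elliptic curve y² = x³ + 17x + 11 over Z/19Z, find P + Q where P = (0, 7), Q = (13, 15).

(0, 7) + (13, 15). λ = (15 - 7)/(13 - 0) ≡ 8/13 mod 19. 13⁻¹ ≡ 3 (mod 19) since 13·3 = 39 ≡ 1, so λ ≡ 5.
  x = λ² - 0 - 13 = 25 - 13 ≡ 12; y = λ·(0 - 12) - 7 ≡ 9. → (12, 9)

(12, 9)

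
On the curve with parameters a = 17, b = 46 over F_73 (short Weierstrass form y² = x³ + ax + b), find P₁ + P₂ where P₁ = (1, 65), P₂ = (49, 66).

(1, 65) + (49, 66). λ = (66 - 65)/(49 - 1) ≡ 1/48 mod 73. 48⁻¹ ≡ 35 (mod 73) since 48·35 = 1680 ≡ 1, so λ ≡ 35.
  x = λ² - 1 - 49 = 1225 - 50 ≡ 7; y = λ·(1 - 7) - 65 ≡ 17. → (7, 17)

(7, 17)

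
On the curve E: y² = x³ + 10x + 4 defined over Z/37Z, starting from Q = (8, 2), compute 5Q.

Repeated addition: build up to 5Q.
2Q: tangent at (8, 2): λ = (3·8² + 10)/(2·2) ≡ 17/4. 4⁻¹ ≡ 28 (mod 37) since 4·28 = 112 ≡ 1, so λ ≡ 17·28 ≡ 32.
  x = λ² - 8 - 8 = 1024 - 16 ≡ 9; y = λ·(8 - 9) - 2 ≡ 3. → (9, 3)
3Q: (9, 3) + (8, 2). λ = (2 - 3)/(8 - 9) ≡ 36/36 mod 37. 36⁻¹ ≡ 36 (mod 37), so λ ≡ 1.
  x = λ² - 9 - 8 = 1 - 17 ≡ 21; y = λ·(9 - 21) - 3 ≡ 22. → (21, 22)
4Q: (21, 22) + (8, 2). λ = (2 - 22)/(8 - 21) ≡ 17/24 mod 37. 24⁻¹ ≡ 17 (mod 37), so λ ≡ 30.
  x = λ² - 21 - 8 = 900 - 29 ≡ 20; y = λ·(21 - 20) - 22 ≡ 8. → (20, 8)
5Q: (20, 8) + (8, 2). λ = (2 - 8)/(8 - 20) ≡ 31/25 mod 37. 25⁻¹ ≡ 3 (mod 37) since 25·3 = 75 ≡ 1, so λ ≡ 19.
  x = λ² - 20 - 8 = 361 - 28 ≡ 0; y = λ·(20 - 0) - 8 ≡ 2. → (0, 2)

(0, 2)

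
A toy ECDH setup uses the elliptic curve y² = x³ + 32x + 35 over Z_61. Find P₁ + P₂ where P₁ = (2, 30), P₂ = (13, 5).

(2, 30) + (13, 5). λ = (5 - 30)/(13 - 2) ≡ 36/11 mod 61. 11⁻¹ ≡ 50 (mod 61) since 11·50 = 550 ≡ 1, so λ ≡ 31.
  x = λ² - 2 - 13 = 961 - 15 ≡ 31; y = λ·(2 - 31) - 30 ≡ 47. → (31, 47)

(31, 47)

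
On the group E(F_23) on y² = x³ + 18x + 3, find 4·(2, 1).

Write Q = (2, 1).
Repeated addition: build up to 4Q.
2Q: tangent at (2, 1): λ = (3·2² + 18)/(2·1) ≡ 7/2. 2⁻¹ ≡ 12 (mod 23) since 2·12 = 24 ≡ 1, so λ ≡ 7·12 ≡ 15.
  x = λ² - 2 - 2 = 225 - 4 ≡ 14; y = λ·(2 - 14) - 1 ≡ 3. → (14, 3)
3Q: (14, 3) + (2, 1). λ = (1 - 3)/(2 - 14) ≡ 21/11 mod 23. 11⁻¹ ≡ 21 (mod 23), so λ ≡ 4.
  x = λ² - 14 - 2 = 16 - 16 ≡ 0; y = λ·(14 - 0) - 3 ≡ 7. → (0, 7)
4Q: (0, 7) + (2, 1). λ = (1 - 7)/(2 - 0) ≡ 17/2 mod 23. 2⁻¹ ≡ 12 (mod 23), so λ ≡ 20.
  x = λ² - 0 - 2 = 400 - 2 ≡ 7; y = λ·(0 - 7) - 7 ≡ 14. → (7, 14)

(7, 14)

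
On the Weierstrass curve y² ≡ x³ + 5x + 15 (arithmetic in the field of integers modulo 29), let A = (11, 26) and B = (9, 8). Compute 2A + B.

(14, 25)

First 2A:
Repeated addition: build up to 2A.
2A: tangent at (11, 26): λ = (3·11² + 5)/(2·26) ≡ 20/23. 23⁻¹ ≡ 24 (mod 29), so λ ≡ 20·24 ≡ 16.
  x = λ² - 11 - 11 = 256 - 22 ≡ 2; y = λ·(11 - 2) - 26 ≡ 2. → (2, 2)
2A = (2, 2).
Finally 2A + B:
(2, 2) + (9, 8). λ = (8 - 2)/(9 - 2) ≡ 6/7 mod 29. 7⁻¹ ≡ 25 (mod 29), so λ ≡ 5.
  x = λ² - 2 - 9 = 25 - 11 ≡ 14; y = λ·(2 - 14) - 2 ≡ 25. → (14, 25)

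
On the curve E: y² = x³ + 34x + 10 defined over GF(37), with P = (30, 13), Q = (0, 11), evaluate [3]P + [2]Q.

First 3P:
Repeated addition: build up to 3P.
2P: tangent at (30, 13): λ = (3·30² + 34)/(2·13) ≡ 33/26. 26⁻¹ ≡ 10 (mod 37) since 26·10 = 260 ≡ 1, so λ ≡ 33·10 ≡ 34.
  x = λ² - 30 - 30 = 1156 - 60 ≡ 23; y = λ·(30 - 23) - 13 ≡ 3. → (23, 3)
3P: (23, 3) + (30, 13). λ = (13 - 3)/(30 - 23) ≡ 10/7 mod 37. 7⁻¹ ≡ 16 (mod 37), so λ ≡ 12.
  x = λ² - 23 - 30 = 144 - 53 ≡ 17; y = λ·(23 - 17) - 3 ≡ 32. → (17, 32)
3P = (17, 32).
Next 2Q:
Repeated addition: build up to 2Q.
2Q: tangent at (0, 11): λ = (3·0² + 34)/(2·11) ≡ 34/22. 22⁻¹ ≡ 32 (mod 37), so λ ≡ 34·32 ≡ 15.
  x = λ² - 0 - 0 = 225 - 0 ≡ 3; y = λ·(0 - 3) - 11 ≡ 18. → (3, 18)
2Q = (3, 18).
Finally 3P + 2Q:
(17, 32) + (3, 18). λ = (18 - 32)/(3 - 17) ≡ 23/23 mod 37. 23⁻¹ ≡ 29 (mod 37), so λ ≡ 1.
  x = λ² - 17 - 3 = 1 - 20 ≡ 18; y = λ·(17 - 18) - 32 ≡ 4. → (18, 4)

(18, 4)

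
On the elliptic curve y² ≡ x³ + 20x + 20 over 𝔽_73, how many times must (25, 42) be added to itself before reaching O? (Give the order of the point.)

12

2P: tangent at (25, 42): λ = (3·25² + 20)/(2·42) ≡ 70/11. 11⁻¹ ≡ 20 (mod 73) since 11·20 = 220 ≡ 1, so λ ≡ 70·20 ≡ 13.
  x = λ² - 25 - 25 = 169 - 50 ≡ 46; y = λ·(25 - 46) - 42 ≡ 50. → (46, 50)
3P: (46, 50) + (25, 42). λ = (42 - 50)/(25 - 46) ≡ 65/52 mod 73. 52⁻¹ ≡ 66 (mod 73), so λ ≡ 56.
  x = λ² - 46 - 25 = 3136 - 71 ≡ 72; y = λ·(46 - 72) - 50 ≡ 27. → (72, 27)
4P: (72, 27) + (25, 42). λ = (42 - 27)/(25 - 72) ≡ 15/26 mod 73. 26⁻¹ ≡ 59 (mod 73), so λ ≡ 9.
  x = λ² - 72 - 25 = 81 - 97 ≡ 57; y = λ·(72 - 57) - 27 ≡ 35. → (57, 35)
5P: (57, 35) + (25, 42). λ = (42 - 35)/(25 - 57) ≡ 7/41 mod 73. 41⁻¹ ≡ 57 (mod 73), so λ ≡ 34.
  x = λ² - 57 - 25 = 1156 - 82 ≡ 52; y = λ·(57 - 52) - 35 ≡ 62. → (52, 62)
6P: (52, 62) + (25, 42). λ = (42 - 62)/(25 - 52) ≡ 53/46 mod 73. 46⁻¹ ≡ 27 (mod 73), so λ ≡ 44.
  x = λ² - 52 - 25 = 1936 - 77 ≡ 34; y = λ·(52 - 34) - 62 ≡ 0. → (34, 0)
7P: (34, 0) + (25, 42). λ = (42 - 0)/(25 - 34) ≡ 42/64 mod 73. 64⁻¹ ≡ 8 (mod 73), so λ ≡ 44.
  x = λ² - 34 - 25 = 1936 - 59 ≡ 52; y = λ·(34 - 52) - 0 ≡ 11. → (52, 11)
8P: (52, 11) + (25, 42). λ = (42 - 11)/(25 - 52) ≡ 31/46 mod 73. 46⁻¹ ≡ 27 (mod 73), so λ ≡ 34.
  x = λ² - 52 - 25 = 1156 - 77 ≡ 57; y = λ·(52 - 57) - 11 ≡ 38. → (57, 38)
9P: (57, 38) + (25, 42). λ = (42 - 38)/(25 - 57) ≡ 4/41 mod 73. 41⁻¹ ≡ 57 (mod 73), so λ ≡ 9.
  x = λ² - 57 - 25 = 81 - 82 ≡ 72; y = λ·(57 - 72) - 38 ≡ 46. → (72, 46)
10P: (72, 46) + (25, 42). λ = (42 - 46)/(25 - 72) ≡ 69/26 mod 73. 26⁻¹ ≡ 59 (mod 73), so λ ≡ 56.
  x = λ² - 72 - 25 = 3136 - 97 ≡ 46; y = λ·(72 - 46) - 46 ≡ 23. → (46, 23)
11P: (46, 23) + (25, 42). λ = (42 - 23)/(25 - 46) ≡ 19/52 mod 73. 52⁻¹ ≡ 66 (mod 73), so λ ≡ 13.
  x = λ² - 46 - 25 = 169 - 71 ≡ 25; y = λ·(46 - 25) - 23 ≡ 31. → (25, 31)
12P: (25, 31) + (25, 42): same x and y₁ ≡ -y₂, so the sum is O.
12P = O, so the order is 12.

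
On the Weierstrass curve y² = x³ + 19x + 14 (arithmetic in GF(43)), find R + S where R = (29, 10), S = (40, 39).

(29, 10) + (40, 39). λ = (39 - 10)/(40 - 29) ≡ 29/11 mod 43. 11⁻¹ ≡ 4 (mod 43), so λ ≡ 30.
  x = λ² - 29 - 40 = 900 - 69 ≡ 14; y = λ·(29 - 14) - 10 ≡ 10. → (14, 10)

(14, 10)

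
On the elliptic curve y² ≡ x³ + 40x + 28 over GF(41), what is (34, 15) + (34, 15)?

tangent at (34, 15): λ = (3·34² + 40)/(2·15) ≡ 23/30. 30⁻¹ ≡ 26 (mod 41) since 30·26 = 780 ≡ 1, so λ ≡ 23·26 ≡ 24.
  x = λ² - 34 - 34 = 576 - 68 ≡ 16; y = λ·(34 - 16) - 15 ≡ 7. → (16, 7)

(16, 7)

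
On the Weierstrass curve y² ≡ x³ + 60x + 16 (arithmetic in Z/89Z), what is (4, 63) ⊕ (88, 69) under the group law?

(2, 77)

(4, 63) + (88, 69). λ = (69 - 63)/(88 - 4) ≡ 6/84 mod 89. 84⁻¹ ≡ 71 (mod 89) since 84·71 = 5964 ≡ 1, so λ ≡ 70.
  x = λ² - 4 - 88 = 4900 - 92 ≡ 2; y = λ·(4 - 2) - 63 ≡ 77. → (2, 77)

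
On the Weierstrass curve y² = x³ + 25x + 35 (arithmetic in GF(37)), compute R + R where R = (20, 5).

(9, 29)

tangent at (20, 5): λ = (3·20² + 25)/(2·5) ≡ 4/10. 10⁻¹ ≡ 26 (mod 37) since 10·26 = 260 ≡ 1, so λ ≡ 4·26 ≡ 30.
  x = λ² - 20 - 20 = 900 - 40 ≡ 9; y = λ·(20 - 9) - 5 ≡ 29. → (9, 29)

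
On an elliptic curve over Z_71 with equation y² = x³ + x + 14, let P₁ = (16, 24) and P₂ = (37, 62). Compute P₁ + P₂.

(16, 24) + (37, 62). λ = (62 - 24)/(37 - 16) ≡ 38/21 mod 71. 21⁻¹ ≡ 44 (mod 71), so λ ≡ 39.
  x = λ² - 16 - 37 = 1521 - 53 ≡ 48; y = λ·(16 - 48) - 24 ≡ 6. → (48, 6)

(48, 6)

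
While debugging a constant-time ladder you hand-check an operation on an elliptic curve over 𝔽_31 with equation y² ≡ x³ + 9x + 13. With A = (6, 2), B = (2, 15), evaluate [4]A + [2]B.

First 4A:
Repeated addition: build up to 4A.
2A: tangent at (6, 2): λ = (3·6² + 9)/(2·2) ≡ 24/4. 4⁻¹ ≡ 8 (mod 31), so λ ≡ 24·8 ≡ 6.
  x = λ² - 6 - 6 = 36 - 12 ≡ 24; y = λ·(6 - 24) - 2 ≡ 14. → (24, 14)
3A: (24, 14) + (6, 2). λ = (2 - 14)/(6 - 24) ≡ 19/13 mod 31. 13⁻¹ ≡ 12 (mod 31) since 13·12 = 156 ≡ 1, so λ ≡ 11.
  x = λ² - 24 - 6 = 121 - 30 ≡ 29; y = λ·(24 - 29) - 14 ≡ 24. → (29, 24)
4A: (29, 24) + (6, 2). λ = (2 - 24)/(6 - 29) ≡ 9/8 mod 31. 8⁻¹ ≡ 4 (mod 31) since 8·4 = 32 ≡ 1, so λ ≡ 5.
  x = λ² - 29 - 6 = 25 - 35 ≡ 21; y = λ·(29 - 21) - 24 ≡ 16. → (21, 16)
4A = (21, 16).
Next 2B:
Repeated addition: build up to 2B.
2B: tangent at (2, 15): λ = (3·2² + 9)/(2·15) ≡ 21/30. 30⁻¹ ≡ 30 (mod 31), so λ ≡ 21·30 ≡ 10.
  x = λ² - 2 - 2 = 100 - 4 ≡ 3; y = λ·(2 - 3) - 15 ≡ 6. → (3, 6)
2B = (3, 6).
Finally 4A + 2B:
(21, 16) + (3, 6). λ = (6 - 16)/(3 - 21) ≡ 21/13 mod 31. 13⁻¹ ≡ 12 (mod 31), so λ ≡ 4.
  x = λ² - 21 - 3 = 16 - 24 ≡ 23; y = λ·(21 - 23) - 16 ≡ 7. → (23, 7)

(23, 7)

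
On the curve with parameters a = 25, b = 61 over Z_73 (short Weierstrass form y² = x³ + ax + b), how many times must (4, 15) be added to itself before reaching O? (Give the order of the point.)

2P: tangent at (4, 15): λ = (3·4² + 25)/(2·15) ≡ 0/30. 30⁻¹ ≡ 56 (mod 73), so λ ≡ 0·56 ≡ 0.
  x = λ² - 4 - 4 = 0 - 8 ≡ 65; y = λ·(4 - 65) - 15 ≡ 58. → (65, 58)
3P: (65, 58) + (4, 15). λ = (15 - 58)/(4 - 65) ≡ 30/12 mod 73. 12⁻¹ ≡ 67 (mod 73) since 12·67 = 804 ≡ 1, so λ ≡ 39.
  x = λ² - 65 - 4 = 1521 - 69 ≡ 65; y = λ·(65 - 65) - 58 ≡ 15. → (65, 15)
4P: (65, 15) + (4, 15). λ = (15 - 15)/(4 - 65) ≡ 0/12 mod 73. 12⁻¹ ≡ 67 (mod 73) since 12·67 = 804 ≡ 1, so λ ≡ 0.
  x = λ² - 65 - 4 = 0 - 69 ≡ 4; y = λ·(65 - 4) - 15 ≡ 58. → (4, 58)
5P: (4, 58) + (4, 15): same x and y₁ ≡ -y₂, so the sum is O.
5P = O, so the order is 5.

5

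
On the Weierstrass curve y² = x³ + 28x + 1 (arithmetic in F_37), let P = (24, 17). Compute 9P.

Double-and-add on 9 = (1001)₂. Start with P = (24, 17) for the leading 1-bit.
double: tangent at (24, 17): λ = (3·24² + 28)/(2·17) ≡ 17/34. 34⁻¹ ≡ 12 (mod 37) since 34·12 = 408 ≡ 1, so λ ≡ 17·12 ≡ 19.
  x = λ² - 24 - 24 = 361 - 48 ≡ 17; y = λ·(24 - 17) - 17 ≡ 5. → (17, 5)
double: tangent at (17, 5): λ = (3·17² + 28)/(2·5) ≡ 7/10. 10⁻¹ ≡ 26 (mod 37), so λ ≡ 7·26 ≡ 34.
  x = λ² - 17 - 17 = 1156 - 34 ≡ 12; y = λ·(17 - 12) - 5 ≡ 17. → (12, 17)
double: tangent at (12, 17): λ = (3·12² + 28)/(2·17) ≡ 16/34. 34⁻¹ ≡ 12 (mod 37) since 34·12 = 408 ≡ 1, so λ ≡ 16·12 ≡ 7.
  x = λ² - 12 - 12 = 49 - 24 ≡ 25; y = λ·(12 - 25) - 17 ≡ 3. → (25, 3)
add P: (25, 3) + (24, 17). λ = (17 - 3)/(24 - 25) ≡ 14/36 mod 37. 36⁻¹ ≡ 36 (mod 37) since 36·36 = 1296 ≡ 1, so λ ≡ 23.
  x = λ² - 25 - 24 = 529 - 49 ≡ 36; y = λ·(25 - 36) - 3 ≡ 3. → (36, 3)

(36, 3)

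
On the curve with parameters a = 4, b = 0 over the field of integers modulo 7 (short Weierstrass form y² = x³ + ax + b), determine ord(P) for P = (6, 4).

8

2P: tangent at (6, 4): λ = (3·6² + 4)/(2·4) ≡ 0/1. 1⁻¹ ≡ 1 (mod 7) since 1·1 = 1 ≡ 1, so λ ≡ 0·1 ≡ 0.
  x = λ² - 6 - 6 = 0 - 12 ≡ 2; y = λ·(6 - 2) - 4 ≡ 3. → (2, 3)
3P: (2, 3) + (6, 4). λ = (4 - 3)/(6 - 2) ≡ 1/4 mod 7. 4⁻¹ ≡ 2 (mod 7), so λ ≡ 2.
  x = λ² - 2 - 6 = 4 - 8 ≡ 3; y = λ·(2 - 3) - 3 ≡ 2. → (3, 2)
4P: (3, 2) + (6, 4). λ = (4 - 2)/(6 - 3) ≡ 2/3 mod 7. 3⁻¹ ≡ 5 (mod 7), so λ ≡ 3.
  x = λ² - 3 - 6 = 9 - 9 ≡ 0; y = λ·(3 - 0) - 2 ≡ 0. → (0, 0)
5P: (0, 0) + (6, 4). λ = (4 - 0)/(6 - 0) ≡ 4/6 mod 7. 6⁻¹ ≡ 6 (mod 7) since 6·6 = 36 ≡ 1, so λ ≡ 3.
  x = λ² - 0 - 6 = 9 - 6 ≡ 3; y = λ·(0 - 3) - 0 ≡ 5. → (3, 5)
6P: (3, 5) + (6, 4). λ = (4 - 5)/(6 - 3) ≡ 6/3 mod 7. 3⁻¹ ≡ 5 (mod 7), so λ ≡ 2.
  x = λ² - 3 - 6 = 4 - 9 ≡ 2; y = λ·(3 - 2) - 5 ≡ 4. → (2, 4)
7P: (2, 4) + (6, 4). λ = (4 - 4)/(6 - 2) ≡ 0/4 mod 7. 4⁻¹ ≡ 2 (mod 7), so λ ≡ 0.
  x = λ² - 2 - 6 = 0 - 8 ≡ 6; y = λ·(2 - 6) - 4 ≡ 3. → (6, 3)
8P: (6, 3) + (6, 4): same x and y₁ ≡ -y₂, so the sum is O.
8P = O, so the order is 8.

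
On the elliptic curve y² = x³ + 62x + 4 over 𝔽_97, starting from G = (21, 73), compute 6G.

(38, 14)

Double-and-add on 6 = (110)₂. Start with G = (21, 73) for the leading 1-bit.
double: tangent at (21, 73): λ = (3·21² + 62)/(2·73) ≡ 27/49. 49⁻¹ ≡ 2 (mod 97), so λ ≡ 27·2 ≡ 54.
  x = λ² - 21 - 21 = 2916 - 42 ≡ 61; y = λ·(21 - 61) - 73 ≡ 95. → (61, 95)
add G: (61, 95) + (21, 73). λ = (73 - 95)/(21 - 61) ≡ 75/57 mod 97. 57⁻¹ ≡ 80 (mod 97) since 57·80 = 4560 ≡ 1, so λ ≡ 83.
  x = λ² - 61 - 21 = 6889 - 82 ≡ 17; y = λ·(61 - 17) - 95 ≡ 65. → (17, 65)
double: tangent at (17, 65): λ = (3·17² + 62)/(2·65) ≡ 56/33. 33⁻¹ ≡ 50 (mod 97), so λ ≡ 56·50 ≡ 84.
  x = λ² - 17 - 17 = 7056 - 34 ≡ 38; y = λ·(17 - 38) - 65 ≡ 14. → (38, 14)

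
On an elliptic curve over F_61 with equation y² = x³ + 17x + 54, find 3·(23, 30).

Write P = (23, 30).
Repeated addition: build up to 3P.
2P: tangent at (23, 30): λ = (3·23² + 17)/(2·30) ≡ 18/60. 60⁻¹ ≡ 60 (mod 61), so λ ≡ 18·60 ≡ 43.
  x = λ² - 23 - 23 = 1849 - 46 ≡ 34; y = λ·(23 - 34) - 30 ≡ 46. → (34, 46)
3P: (34, 46) + (23, 30). λ = (30 - 46)/(23 - 34) ≡ 45/50 mod 61. 50⁻¹ ≡ 11 (mod 61), so λ ≡ 7.
  x = λ² - 34 - 23 = 49 - 57 ≡ 53; y = λ·(34 - 53) - 46 ≡ 4. → (53, 4)

(53, 4)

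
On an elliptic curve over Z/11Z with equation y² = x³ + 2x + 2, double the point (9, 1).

tangent at (9, 1): λ = (3·9² + 2)/(2·1) ≡ 3/2. 2⁻¹ ≡ 6 (mod 11), so λ ≡ 3·6 ≡ 7.
  x = λ² - 9 - 9 = 49 - 18 ≡ 9; y = λ·(9 - 9) - 1 ≡ 10. → (9, 10)

(9, 10)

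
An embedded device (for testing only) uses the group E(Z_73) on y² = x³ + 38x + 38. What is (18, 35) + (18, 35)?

(53, 44)

tangent at (18, 35): λ = (3·18² + 38)/(2·35) ≡ 61/70. 70⁻¹ ≡ 24 (mod 73) since 70·24 = 1680 ≡ 1, so λ ≡ 61·24 ≡ 4.
  x = λ² - 18 - 18 = 16 - 36 ≡ 53; y = λ·(18 - 53) - 35 ≡ 44. → (53, 44)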